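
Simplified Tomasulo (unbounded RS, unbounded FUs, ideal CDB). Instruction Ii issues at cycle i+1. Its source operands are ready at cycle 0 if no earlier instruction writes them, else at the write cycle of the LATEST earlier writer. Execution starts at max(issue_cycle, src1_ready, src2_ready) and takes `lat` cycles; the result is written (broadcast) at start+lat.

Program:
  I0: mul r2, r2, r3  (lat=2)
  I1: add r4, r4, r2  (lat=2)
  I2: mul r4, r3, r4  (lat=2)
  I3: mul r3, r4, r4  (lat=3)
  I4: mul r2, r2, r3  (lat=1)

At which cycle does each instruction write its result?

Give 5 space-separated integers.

Answer: 3 5 7 10 11

Derivation:
I0 mul r2: issue@1 deps=(None,None) exec_start@1 write@3
I1 add r4: issue@2 deps=(None,0) exec_start@3 write@5
I2 mul r4: issue@3 deps=(None,1) exec_start@5 write@7
I3 mul r3: issue@4 deps=(2,2) exec_start@7 write@10
I4 mul r2: issue@5 deps=(0,3) exec_start@10 write@11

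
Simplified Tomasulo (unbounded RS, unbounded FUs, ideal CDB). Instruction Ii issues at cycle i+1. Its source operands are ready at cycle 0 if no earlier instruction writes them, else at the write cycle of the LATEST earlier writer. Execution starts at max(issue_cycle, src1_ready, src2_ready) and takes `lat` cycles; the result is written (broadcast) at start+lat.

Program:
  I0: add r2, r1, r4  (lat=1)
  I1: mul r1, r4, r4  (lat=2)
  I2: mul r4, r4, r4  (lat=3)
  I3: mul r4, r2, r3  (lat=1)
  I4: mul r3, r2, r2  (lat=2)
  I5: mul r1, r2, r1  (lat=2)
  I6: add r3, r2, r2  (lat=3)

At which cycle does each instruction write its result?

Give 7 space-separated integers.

Answer: 2 4 6 5 7 8 10

Derivation:
I0 add r2: issue@1 deps=(None,None) exec_start@1 write@2
I1 mul r1: issue@2 deps=(None,None) exec_start@2 write@4
I2 mul r4: issue@3 deps=(None,None) exec_start@3 write@6
I3 mul r4: issue@4 deps=(0,None) exec_start@4 write@5
I4 mul r3: issue@5 deps=(0,0) exec_start@5 write@7
I5 mul r1: issue@6 deps=(0,1) exec_start@6 write@8
I6 add r3: issue@7 deps=(0,0) exec_start@7 write@10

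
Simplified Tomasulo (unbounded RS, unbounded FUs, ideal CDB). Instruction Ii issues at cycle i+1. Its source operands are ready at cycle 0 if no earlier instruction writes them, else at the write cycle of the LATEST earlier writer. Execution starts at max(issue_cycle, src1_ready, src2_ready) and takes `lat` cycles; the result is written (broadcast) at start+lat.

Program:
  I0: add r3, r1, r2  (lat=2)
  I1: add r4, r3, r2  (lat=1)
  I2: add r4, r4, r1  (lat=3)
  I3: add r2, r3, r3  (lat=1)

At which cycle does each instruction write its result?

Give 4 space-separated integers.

Answer: 3 4 7 5

Derivation:
I0 add r3: issue@1 deps=(None,None) exec_start@1 write@3
I1 add r4: issue@2 deps=(0,None) exec_start@3 write@4
I2 add r4: issue@3 deps=(1,None) exec_start@4 write@7
I3 add r2: issue@4 deps=(0,0) exec_start@4 write@5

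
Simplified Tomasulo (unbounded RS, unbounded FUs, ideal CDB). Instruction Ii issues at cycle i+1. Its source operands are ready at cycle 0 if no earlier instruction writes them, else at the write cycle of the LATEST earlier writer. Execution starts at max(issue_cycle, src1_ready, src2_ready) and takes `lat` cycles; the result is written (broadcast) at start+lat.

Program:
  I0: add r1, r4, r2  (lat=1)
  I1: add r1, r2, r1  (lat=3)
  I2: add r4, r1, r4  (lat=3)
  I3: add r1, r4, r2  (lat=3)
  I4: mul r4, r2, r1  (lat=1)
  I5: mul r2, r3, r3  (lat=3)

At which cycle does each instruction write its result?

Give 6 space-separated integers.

Answer: 2 5 8 11 12 9

Derivation:
I0 add r1: issue@1 deps=(None,None) exec_start@1 write@2
I1 add r1: issue@2 deps=(None,0) exec_start@2 write@5
I2 add r4: issue@3 deps=(1,None) exec_start@5 write@8
I3 add r1: issue@4 deps=(2,None) exec_start@8 write@11
I4 mul r4: issue@5 deps=(None,3) exec_start@11 write@12
I5 mul r2: issue@6 deps=(None,None) exec_start@6 write@9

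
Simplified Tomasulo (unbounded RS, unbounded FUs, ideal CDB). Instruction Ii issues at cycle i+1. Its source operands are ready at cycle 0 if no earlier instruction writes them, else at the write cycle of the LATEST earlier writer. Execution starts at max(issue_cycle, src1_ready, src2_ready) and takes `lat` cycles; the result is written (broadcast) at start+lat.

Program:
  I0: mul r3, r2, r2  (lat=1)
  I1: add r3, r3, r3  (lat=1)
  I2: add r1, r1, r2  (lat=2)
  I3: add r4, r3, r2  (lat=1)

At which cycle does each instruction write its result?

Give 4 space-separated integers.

I0 mul r3: issue@1 deps=(None,None) exec_start@1 write@2
I1 add r3: issue@2 deps=(0,0) exec_start@2 write@3
I2 add r1: issue@3 deps=(None,None) exec_start@3 write@5
I3 add r4: issue@4 deps=(1,None) exec_start@4 write@5

Answer: 2 3 5 5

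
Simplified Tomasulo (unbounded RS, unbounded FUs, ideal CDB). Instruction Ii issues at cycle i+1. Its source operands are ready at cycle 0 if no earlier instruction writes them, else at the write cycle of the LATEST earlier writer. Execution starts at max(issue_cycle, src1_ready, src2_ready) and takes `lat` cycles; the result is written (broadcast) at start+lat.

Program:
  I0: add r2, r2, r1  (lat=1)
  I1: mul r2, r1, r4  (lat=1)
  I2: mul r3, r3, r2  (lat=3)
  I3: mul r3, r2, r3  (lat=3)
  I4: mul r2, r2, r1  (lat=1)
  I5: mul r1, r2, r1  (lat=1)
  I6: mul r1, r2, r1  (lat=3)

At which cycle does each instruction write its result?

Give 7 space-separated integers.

Answer: 2 3 6 9 6 7 10

Derivation:
I0 add r2: issue@1 deps=(None,None) exec_start@1 write@2
I1 mul r2: issue@2 deps=(None,None) exec_start@2 write@3
I2 mul r3: issue@3 deps=(None,1) exec_start@3 write@6
I3 mul r3: issue@4 deps=(1,2) exec_start@6 write@9
I4 mul r2: issue@5 deps=(1,None) exec_start@5 write@6
I5 mul r1: issue@6 deps=(4,None) exec_start@6 write@7
I6 mul r1: issue@7 deps=(4,5) exec_start@7 write@10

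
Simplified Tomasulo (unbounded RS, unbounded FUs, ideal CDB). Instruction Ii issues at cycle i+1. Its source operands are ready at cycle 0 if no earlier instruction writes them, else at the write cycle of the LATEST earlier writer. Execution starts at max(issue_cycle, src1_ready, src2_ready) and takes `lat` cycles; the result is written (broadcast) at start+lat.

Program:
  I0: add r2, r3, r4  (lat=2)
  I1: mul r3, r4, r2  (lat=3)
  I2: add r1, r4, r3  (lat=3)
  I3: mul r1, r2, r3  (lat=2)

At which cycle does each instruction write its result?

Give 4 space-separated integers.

I0 add r2: issue@1 deps=(None,None) exec_start@1 write@3
I1 mul r3: issue@2 deps=(None,0) exec_start@3 write@6
I2 add r1: issue@3 deps=(None,1) exec_start@6 write@9
I3 mul r1: issue@4 deps=(0,1) exec_start@6 write@8

Answer: 3 6 9 8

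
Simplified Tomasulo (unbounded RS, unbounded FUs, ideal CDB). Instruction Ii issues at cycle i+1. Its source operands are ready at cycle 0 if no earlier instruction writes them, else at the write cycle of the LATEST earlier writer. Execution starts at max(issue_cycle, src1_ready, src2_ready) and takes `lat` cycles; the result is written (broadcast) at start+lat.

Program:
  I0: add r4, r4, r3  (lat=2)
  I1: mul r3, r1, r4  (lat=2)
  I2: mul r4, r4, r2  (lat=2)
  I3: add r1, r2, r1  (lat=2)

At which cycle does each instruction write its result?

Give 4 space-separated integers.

I0 add r4: issue@1 deps=(None,None) exec_start@1 write@3
I1 mul r3: issue@2 deps=(None,0) exec_start@3 write@5
I2 mul r4: issue@3 deps=(0,None) exec_start@3 write@5
I3 add r1: issue@4 deps=(None,None) exec_start@4 write@6

Answer: 3 5 5 6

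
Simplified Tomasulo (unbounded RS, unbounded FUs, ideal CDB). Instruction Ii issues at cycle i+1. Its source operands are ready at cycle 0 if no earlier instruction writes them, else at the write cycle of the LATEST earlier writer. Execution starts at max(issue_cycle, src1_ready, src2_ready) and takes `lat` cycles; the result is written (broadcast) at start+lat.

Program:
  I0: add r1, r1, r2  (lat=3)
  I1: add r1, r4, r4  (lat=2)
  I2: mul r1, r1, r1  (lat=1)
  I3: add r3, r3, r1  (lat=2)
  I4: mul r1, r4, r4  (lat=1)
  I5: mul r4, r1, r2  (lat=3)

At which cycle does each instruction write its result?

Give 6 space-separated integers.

Answer: 4 4 5 7 6 9

Derivation:
I0 add r1: issue@1 deps=(None,None) exec_start@1 write@4
I1 add r1: issue@2 deps=(None,None) exec_start@2 write@4
I2 mul r1: issue@3 deps=(1,1) exec_start@4 write@5
I3 add r3: issue@4 deps=(None,2) exec_start@5 write@7
I4 mul r1: issue@5 deps=(None,None) exec_start@5 write@6
I5 mul r4: issue@6 deps=(4,None) exec_start@6 write@9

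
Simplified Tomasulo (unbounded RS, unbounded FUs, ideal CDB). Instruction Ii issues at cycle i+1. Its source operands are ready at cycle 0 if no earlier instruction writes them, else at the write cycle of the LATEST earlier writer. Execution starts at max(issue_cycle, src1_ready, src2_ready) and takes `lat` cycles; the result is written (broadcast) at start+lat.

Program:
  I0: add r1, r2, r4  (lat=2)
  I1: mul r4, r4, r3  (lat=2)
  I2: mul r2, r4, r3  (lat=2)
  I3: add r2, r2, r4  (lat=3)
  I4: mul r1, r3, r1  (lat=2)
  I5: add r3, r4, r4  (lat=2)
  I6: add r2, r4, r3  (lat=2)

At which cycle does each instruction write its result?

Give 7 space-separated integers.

Answer: 3 4 6 9 7 8 10

Derivation:
I0 add r1: issue@1 deps=(None,None) exec_start@1 write@3
I1 mul r4: issue@2 deps=(None,None) exec_start@2 write@4
I2 mul r2: issue@3 deps=(1,None) exec_start@4 write@6
I3 add r2: issue@4 deps=(2,1) exec_start@6 write@9
I4 mul r1: issue@5 deps=(None,0) exec_start@5 write@7
I5 add r3: issue@6 deps=(1,1) exec_start@6 write@8
I6 add r2: issue@7 deps=(1,5) exec_start@8 write@10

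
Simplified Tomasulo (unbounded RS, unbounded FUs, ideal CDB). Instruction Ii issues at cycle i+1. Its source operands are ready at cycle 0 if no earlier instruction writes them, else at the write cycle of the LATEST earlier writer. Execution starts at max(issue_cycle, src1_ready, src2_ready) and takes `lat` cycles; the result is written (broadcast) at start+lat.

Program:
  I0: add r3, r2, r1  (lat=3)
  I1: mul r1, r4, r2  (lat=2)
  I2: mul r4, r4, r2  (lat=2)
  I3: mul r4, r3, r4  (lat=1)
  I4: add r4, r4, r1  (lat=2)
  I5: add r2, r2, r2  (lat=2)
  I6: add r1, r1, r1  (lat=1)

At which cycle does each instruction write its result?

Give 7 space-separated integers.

I0 add r3: issue@1 deps=(None,None) exec_start@1 write@4
I1 mul r1: issue@2 deps=(None,None) exec_start@2 write@4
I2 mul r4: issue@3 deps=(None,None) exec_start@3 write@5
I3 mul r4: issue@4 deps=(0,2) exec_start@5 write@6
I4 add r4: issue@5 deps=(3,1) exec_start@6 write@8
I5 add r2: issue@6 deps=(None,None) exec_start@6 write@8
I6 add r1: issue@7 deps=(1,1) exec_start@7 write@8

Answer: 4 4 5 6 8 8 8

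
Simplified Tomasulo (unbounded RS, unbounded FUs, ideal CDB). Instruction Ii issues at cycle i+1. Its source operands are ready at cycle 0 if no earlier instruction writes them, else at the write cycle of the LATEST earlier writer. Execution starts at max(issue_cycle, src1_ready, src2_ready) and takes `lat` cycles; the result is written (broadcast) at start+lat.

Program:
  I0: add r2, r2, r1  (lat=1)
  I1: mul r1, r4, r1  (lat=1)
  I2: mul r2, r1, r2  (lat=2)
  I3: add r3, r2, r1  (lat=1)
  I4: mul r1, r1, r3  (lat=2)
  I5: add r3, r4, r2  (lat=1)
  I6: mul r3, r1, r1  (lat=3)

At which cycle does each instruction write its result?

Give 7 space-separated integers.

I0 add r2: issue@1 deps=(None,None) exec_start@1 write@2
I1 mul r1: issue@2 deps=(None,None) exec_start@2 write@3
I2 mul r2: issue@3 deps=(1,0) exec_start@3 write@5
I3 add r3: issue@4 deps=(2,1) exec_start@5 write@6
I4 mul r1: issue@5 deps=(1,3) exec_start@6 write@8
I5 add r3: issue@6 deps=(None,2) exec_start@6 write@7
I6 mul r3: issue@7 deps=(4,4) exec_start@8 write@11

Answer: 2 3 5 6 8 7 11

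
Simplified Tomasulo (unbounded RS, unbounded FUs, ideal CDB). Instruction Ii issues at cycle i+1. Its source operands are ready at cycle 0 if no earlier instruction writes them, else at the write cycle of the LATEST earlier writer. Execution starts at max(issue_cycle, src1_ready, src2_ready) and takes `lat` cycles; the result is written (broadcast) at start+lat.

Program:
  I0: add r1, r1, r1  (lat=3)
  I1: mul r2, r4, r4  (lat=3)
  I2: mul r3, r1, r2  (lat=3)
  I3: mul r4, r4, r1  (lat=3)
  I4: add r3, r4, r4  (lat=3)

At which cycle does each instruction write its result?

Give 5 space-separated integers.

Answer: 4 5 8 7 10

Derivation:
I0 add r1: issue@1 deps=(None,None) exec_start@1 write@4
I1 mul r2: issue@2 deps=(None,None) exec_start@2 write@5
I2 mul r3: issue@3 deps=(0,1) exec_start@5 write@8
I3 mul r4: issue@4 deps=(None,0) exec_start@4 write@7
I4 add r3: issue@5 deps=(3,3) exec_start@7 write@10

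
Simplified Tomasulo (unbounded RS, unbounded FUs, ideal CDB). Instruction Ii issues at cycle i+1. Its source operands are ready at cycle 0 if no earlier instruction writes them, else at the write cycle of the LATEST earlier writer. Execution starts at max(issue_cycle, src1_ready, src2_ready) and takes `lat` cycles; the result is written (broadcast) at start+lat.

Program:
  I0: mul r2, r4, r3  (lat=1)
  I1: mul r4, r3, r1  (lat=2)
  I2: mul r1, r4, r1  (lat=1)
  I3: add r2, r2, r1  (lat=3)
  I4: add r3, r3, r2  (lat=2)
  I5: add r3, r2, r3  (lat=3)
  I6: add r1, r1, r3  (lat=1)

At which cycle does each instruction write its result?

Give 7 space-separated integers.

I0 mul r2: issue@1 deps=(None,None) exec_start@1 write@2
I1 mul r4: issue@2 deps=(None,None) exec_start@2 write@4
I2 mul r1: issue@3 deps=(1,None) exec_start@4 write@5
I3 add r2: issue@4 deps=(0,2) exec_start@5 write@8
I4 add r3: issue@5 deps=(None,3) exec_start@8 write@10
I5 add r3: issue@6 deps=(3,4) exec_start@10 write@13
I6 add r1: issue@7 deps=(2,5) exec_start@13 write@14

Answer: 2 4 5 8 10 13 14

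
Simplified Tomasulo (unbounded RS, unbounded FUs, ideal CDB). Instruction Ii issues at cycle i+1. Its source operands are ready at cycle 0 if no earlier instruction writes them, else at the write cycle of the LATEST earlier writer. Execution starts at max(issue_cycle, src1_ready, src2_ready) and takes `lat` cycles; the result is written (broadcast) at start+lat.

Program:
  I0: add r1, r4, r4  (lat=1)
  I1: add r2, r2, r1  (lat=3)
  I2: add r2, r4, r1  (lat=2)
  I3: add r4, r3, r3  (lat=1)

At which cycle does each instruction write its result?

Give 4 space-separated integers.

Answer: 2 5 5 5

Derivation:
I0 add r1: issue@1 deps=(None,None) exec_start@1 write@2
I1 add r2: issue@2 deps=(None,0) exec_start@2 write@5
I2 add r2: issue@3 deps=(None,0) exec_start@3 write@5
I3 add r4: issue@4 deps=(None,None) exec_start@4 write@5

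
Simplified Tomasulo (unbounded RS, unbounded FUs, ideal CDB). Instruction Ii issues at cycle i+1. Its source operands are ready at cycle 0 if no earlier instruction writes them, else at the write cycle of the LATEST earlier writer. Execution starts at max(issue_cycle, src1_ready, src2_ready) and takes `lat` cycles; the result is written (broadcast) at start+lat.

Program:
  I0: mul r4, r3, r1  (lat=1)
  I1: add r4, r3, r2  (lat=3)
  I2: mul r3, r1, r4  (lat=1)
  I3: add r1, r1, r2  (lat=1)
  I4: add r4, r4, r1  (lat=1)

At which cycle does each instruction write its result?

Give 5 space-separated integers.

Answer: 2 5 6 5 6

Derivation:
I0 mul r4: issue@1 deps=(None,None) exec_start@1 write@2
I1 add r4: issue@2 deps=(None,None) exec_start@2 write@5
I2 mul r3: issue@3 deps=(None,1) exec_start@5 write@6
I3 add r1: issue@4 deps=(None,None) exec_start@4 write@5
I4 add r4: issue@5 deps=(1,3) exec_start@5 write@6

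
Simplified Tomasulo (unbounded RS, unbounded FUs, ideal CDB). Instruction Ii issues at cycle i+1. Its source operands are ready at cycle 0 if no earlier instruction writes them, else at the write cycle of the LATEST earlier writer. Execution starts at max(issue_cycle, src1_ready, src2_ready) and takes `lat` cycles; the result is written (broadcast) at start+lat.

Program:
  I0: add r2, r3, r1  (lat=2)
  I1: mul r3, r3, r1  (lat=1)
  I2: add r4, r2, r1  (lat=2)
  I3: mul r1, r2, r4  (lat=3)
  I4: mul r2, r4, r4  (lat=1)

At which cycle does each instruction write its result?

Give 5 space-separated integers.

I0 add r2: issue@1 deps=(None,None) exec_start@1 write@3
I1 mul r3: issue@2 deps=(None,None) exec_start@2 write@3
I2 add r4: issue@3 deps=(0,None) exec_start@3 write@5
I3 mul r1: issue@4 deps=(0,2) exec_start@5 write@8
I4 mul r2: issue@5 deps=(2,2) exec_start@5 write@6

Answer: 3 3 5 8 6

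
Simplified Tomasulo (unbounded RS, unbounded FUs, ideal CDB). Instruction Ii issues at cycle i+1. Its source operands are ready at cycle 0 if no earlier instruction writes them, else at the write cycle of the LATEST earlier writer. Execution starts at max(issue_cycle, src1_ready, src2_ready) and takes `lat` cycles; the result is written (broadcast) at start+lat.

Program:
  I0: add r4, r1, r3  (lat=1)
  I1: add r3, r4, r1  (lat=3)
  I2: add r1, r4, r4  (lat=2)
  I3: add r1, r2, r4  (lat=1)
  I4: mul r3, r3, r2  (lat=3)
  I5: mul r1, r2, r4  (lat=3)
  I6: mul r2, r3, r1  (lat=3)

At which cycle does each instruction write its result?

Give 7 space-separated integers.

Answer: 2 5 5 5 8 9 12

Derivation:
I0 add r4: issue@1 deps=(None,None) exec_start@1 write@2
I1 add r3: issue@2 deps=(0,None) exec_start@2 write@5
I2 add r1: issue@3 deps=(0,0) exec_start@3 write@5
I3 add r1: issue@4 deps=(None,0) exec_start@4 write@5
I4 mul r3: issue@5 deps=(1,None) exec_start@5 write@8
I5 mul r1: issue@6 deps=(None,0) exec_start@6 write@9
I6 mul r2: issue@7 deps=(4,5) exec_start@9 write@12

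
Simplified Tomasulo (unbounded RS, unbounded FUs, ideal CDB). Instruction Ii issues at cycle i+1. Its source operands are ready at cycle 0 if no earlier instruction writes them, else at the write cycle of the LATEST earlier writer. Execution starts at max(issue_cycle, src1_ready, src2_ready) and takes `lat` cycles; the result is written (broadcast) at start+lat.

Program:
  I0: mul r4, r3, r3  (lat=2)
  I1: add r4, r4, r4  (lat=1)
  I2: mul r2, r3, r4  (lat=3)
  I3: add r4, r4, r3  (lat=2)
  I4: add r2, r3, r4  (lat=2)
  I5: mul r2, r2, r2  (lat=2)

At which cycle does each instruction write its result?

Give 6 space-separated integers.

I0 mul r4: issue@1 deps=(None,None) exec_start@1 write@3
I1 add r4: issue@2 deps=(0,0) exec_start@3 write@4
I2 mul r2: issue@3 deps=(None,1) exec_start@4 write@7
I3 add r4: issue@4 deps=(1,None) exec_start@4 write@6
I4 add r2: issue@5 deps=(None,3) exec_start@6 write@8
I5 mul r2: issue@6 deps=(4,4) exec_start@8 write@10

Answer: 3 4 7 6 8 10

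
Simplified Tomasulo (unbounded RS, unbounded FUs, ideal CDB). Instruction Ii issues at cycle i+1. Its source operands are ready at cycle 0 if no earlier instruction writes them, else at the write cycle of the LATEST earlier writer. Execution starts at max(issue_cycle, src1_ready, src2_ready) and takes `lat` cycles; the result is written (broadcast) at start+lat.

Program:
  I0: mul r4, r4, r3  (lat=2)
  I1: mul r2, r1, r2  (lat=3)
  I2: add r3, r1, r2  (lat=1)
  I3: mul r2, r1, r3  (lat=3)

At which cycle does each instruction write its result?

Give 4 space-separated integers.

Answer: 3 5 6 9

Derivation:
I0 mul r4: issue@1 deps=(None,None) exec_start@1 write@3
I1 mul r2: issue@2 deps=(None,None) exec_start@2 write@5
I2 add r3: issue@3 deps=(None,1) exec_start@5 write@6
I3 mul r2: issue@4 deps=(None,2) exec_start@6 write@9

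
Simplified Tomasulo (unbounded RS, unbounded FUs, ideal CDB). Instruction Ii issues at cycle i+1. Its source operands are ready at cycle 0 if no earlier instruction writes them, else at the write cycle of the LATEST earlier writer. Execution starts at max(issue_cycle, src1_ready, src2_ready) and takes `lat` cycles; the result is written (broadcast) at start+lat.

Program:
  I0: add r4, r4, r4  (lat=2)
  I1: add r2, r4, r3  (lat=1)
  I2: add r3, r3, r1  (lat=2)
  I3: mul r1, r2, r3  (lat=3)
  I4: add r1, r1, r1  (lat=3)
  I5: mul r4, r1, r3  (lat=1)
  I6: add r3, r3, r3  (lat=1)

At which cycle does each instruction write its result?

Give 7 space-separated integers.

Answer: 3 4 5 8 11 12 8

Derivation:
I0 add r4: issue@1 deps=(None,None) exec_start@1 write@3
I1 add r2: issue@2 deps=(0,None) exec_start@3 write@4
I2 add r3: issue@3 deps=(None,None) exec_start@3 write@5
I3 mul r1: issue@4 deps=(1,2) exec_start@5 write@8
I4 add r1: issue@5 deps=(3,3) exec_start@8 write@11
I5 mul r4: issue@6 deps=(4,2) exec_start@11 write@12
I6 add r3: issue@7 deps=(2,2) exec_start@7 write@8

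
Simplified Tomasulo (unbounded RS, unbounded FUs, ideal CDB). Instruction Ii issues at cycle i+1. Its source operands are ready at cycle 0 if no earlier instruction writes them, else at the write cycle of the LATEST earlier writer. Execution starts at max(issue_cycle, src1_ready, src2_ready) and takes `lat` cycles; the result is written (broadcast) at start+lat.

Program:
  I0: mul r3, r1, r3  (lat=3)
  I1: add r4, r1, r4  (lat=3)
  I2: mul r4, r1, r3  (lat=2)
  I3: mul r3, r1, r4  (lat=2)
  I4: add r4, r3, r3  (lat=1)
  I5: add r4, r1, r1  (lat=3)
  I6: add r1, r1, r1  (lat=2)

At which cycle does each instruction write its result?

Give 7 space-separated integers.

I0 mul r3: issue@1 deps=(None,None) exec_start@1 write@4
I1 add r4: issue@2 deps=(None,None) exec_start@2 write@5
I2 mul r4: issue@3 deps=(None,0) exec_start@4 write@6
I3 mul r3: issue@4 deps=(None,2) exec_start@6 write@8
I4 add r4: issue@5 deps=(3,3) exec_start@8 write@9
I5 add r4: issue@6 deps=(None,None) exec_start@6 write@9
I6 add r1: issue@7 deps=(None,None) exec_start@7 write@9

Answer: 4 5 6 8 9 9 9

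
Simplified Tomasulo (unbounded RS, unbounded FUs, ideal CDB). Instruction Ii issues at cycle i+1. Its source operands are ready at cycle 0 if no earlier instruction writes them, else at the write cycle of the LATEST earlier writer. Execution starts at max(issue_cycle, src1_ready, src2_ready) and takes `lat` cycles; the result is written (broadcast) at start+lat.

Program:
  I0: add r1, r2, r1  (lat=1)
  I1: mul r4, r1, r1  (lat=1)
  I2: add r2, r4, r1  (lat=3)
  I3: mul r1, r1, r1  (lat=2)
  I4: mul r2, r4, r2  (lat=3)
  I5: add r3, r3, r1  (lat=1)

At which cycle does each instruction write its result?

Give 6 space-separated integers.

Answer: 2 3 6 6 9 7

Derivation:
I0 add r1: issue@1 deps=(None,None) exec_start@1 write@2
I1 mul r4: issue@2 deps=(0,0) exec_start@2 write@3
I2 add r2: issue@3 deps=(1,0) exec_start@3 write@6
I3 mul r1: issue@4 deps=(0,0) exec_start@4 write@6
I4 mul r2: issue@5 deps=(1,2) exec_start@6 write@9
I5 add r3: issue@6 deps=(None,3) exec_start@6 write@7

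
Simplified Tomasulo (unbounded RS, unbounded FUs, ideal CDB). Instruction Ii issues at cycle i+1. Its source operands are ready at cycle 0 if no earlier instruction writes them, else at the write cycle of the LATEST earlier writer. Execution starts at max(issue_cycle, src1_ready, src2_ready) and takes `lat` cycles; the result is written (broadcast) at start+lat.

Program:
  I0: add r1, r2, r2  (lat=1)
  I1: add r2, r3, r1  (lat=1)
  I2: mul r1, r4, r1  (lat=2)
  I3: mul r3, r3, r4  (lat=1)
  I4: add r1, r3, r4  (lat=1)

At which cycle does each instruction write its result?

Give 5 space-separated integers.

Answer: 2 3 5 5 6

Derivation:
I0 add r1: issue@1 deps=(None,None) exec_start@1 write@2
I1 add r2: issue@2 deps=(None,0) exec_start@2 write@3
I2 mul r1: issue@3 deps=(None,0) exec_start@3 write@5
I3 mul r3: issue@4 deps=(None,None) exec_start@4 write@5
I4 add r1: issue@5 deps=(3,None) exec_start@5 write@6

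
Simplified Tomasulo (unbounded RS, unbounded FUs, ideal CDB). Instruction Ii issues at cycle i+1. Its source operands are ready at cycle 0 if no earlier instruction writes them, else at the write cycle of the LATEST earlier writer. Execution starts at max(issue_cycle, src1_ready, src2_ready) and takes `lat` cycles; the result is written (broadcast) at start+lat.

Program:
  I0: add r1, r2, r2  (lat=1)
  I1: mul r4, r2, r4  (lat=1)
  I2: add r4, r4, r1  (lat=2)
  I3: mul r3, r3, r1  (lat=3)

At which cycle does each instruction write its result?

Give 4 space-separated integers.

Answer: 2 3 5 7

Derivation:
I0 add r1: issue@1 deps=(None,None) exec_start@1 write@2
I1 mul r4: issue@2 deps=(None,None) exec_start@2 write@3
I2 add r4: issue@3 deps=(1,0) exec_start@3 write@5
I3 mul r3: issue@4 deps=(None,0) exec_start@4 write@7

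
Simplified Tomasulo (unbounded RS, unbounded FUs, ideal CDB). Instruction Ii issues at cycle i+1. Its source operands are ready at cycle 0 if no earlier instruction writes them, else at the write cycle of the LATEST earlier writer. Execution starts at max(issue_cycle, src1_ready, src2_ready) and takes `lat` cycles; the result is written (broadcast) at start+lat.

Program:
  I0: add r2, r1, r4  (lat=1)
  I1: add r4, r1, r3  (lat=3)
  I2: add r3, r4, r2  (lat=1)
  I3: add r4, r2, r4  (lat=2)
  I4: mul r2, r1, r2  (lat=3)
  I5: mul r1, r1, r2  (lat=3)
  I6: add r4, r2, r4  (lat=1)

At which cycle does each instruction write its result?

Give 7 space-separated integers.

Answer: 2 5 6 7 8 11 9

Derivation:
I0 add r2: issue@1 deps=(None,None) exec_start@1 write@2
I1 add r4: issue@2 deps=(None,None) exec_start@2 write@5
I2 add r3: issue@3 deps=(1,0) exec_start@5 write@6
I3 add r4: issue@4 deps=(0,1) exec_start@5 write@7
I4 mul r2: issue@5 deps=(None,0) exec_start@5 write@8
I5 mul r1: issue@6 deps=(None,4) exec_start@8 write@11
I6 add r4: issue@7 deps=(4,3) exec_start@8 write@9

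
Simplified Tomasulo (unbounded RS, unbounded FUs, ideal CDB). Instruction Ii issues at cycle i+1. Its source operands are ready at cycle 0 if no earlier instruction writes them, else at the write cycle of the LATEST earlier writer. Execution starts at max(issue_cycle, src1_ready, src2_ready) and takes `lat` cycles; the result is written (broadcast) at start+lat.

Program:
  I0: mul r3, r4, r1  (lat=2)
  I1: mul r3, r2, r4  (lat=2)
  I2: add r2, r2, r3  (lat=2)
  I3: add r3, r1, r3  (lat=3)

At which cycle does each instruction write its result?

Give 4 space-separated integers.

Answer: 3 4 6 7

Derivation:
I0 mul r3: issue@1 deps=(None,None) exec_start@1 write@3
I1 mul r3: issue@2 deps=(None,None) exec_start@2 write@4
I2 add r2: issue@3 deps=(None,1) exec_start@4 write@6
I3 add r3: issue@4 deps=(None,1) exec_start@4 write@7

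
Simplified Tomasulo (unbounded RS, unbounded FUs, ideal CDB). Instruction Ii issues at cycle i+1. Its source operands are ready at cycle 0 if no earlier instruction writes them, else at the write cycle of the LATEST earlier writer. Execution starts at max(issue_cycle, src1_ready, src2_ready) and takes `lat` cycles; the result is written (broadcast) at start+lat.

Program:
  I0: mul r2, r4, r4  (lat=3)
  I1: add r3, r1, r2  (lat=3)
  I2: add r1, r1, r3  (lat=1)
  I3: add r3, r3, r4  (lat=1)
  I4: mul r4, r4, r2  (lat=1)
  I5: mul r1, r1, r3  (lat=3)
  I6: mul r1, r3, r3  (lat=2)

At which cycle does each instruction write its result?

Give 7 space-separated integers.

Answer: 4 7 8 8 6 11 10

Derivation:
I0 mul r2: issue@1 deps=(None,None) exec_start@1 write@4
I1 add r3: issue@2 deps=(None,0) exec_start@4 write@7
I2 add r1: issue@3 deps=(None,1) exec_start@7 write@8
I3 add r3: issue@4 deps=(1,None) exec_start@7 write@8
I4 mul r4: issue@5 deps=(None,0) exec_start@5 write@6
I5 mul r1: issue@6 deps=(2,3) exec_start@8 write@11
I6 mul r1: issue@7 deps=(3,3) exec_start@8 write@10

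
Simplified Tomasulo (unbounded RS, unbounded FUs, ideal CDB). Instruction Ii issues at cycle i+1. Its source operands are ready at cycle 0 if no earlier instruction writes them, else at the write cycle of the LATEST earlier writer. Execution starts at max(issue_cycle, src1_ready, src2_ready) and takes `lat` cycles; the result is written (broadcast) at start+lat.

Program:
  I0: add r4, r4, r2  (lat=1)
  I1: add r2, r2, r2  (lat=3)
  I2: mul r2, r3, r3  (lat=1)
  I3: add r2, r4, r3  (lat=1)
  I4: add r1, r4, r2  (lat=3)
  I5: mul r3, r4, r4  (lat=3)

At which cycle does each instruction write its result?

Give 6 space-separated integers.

Answer: 2 5 4 5 8 9

Derivation:
I0 add r4: issue@1 deps=(None,None) exec_start@1 write@2
I1 add r2: issue@2 deps=(None,None) exec_start@2 write@5
I2 mul r2: issue@3 deps=(None,None) exec_start@3 write@4
I3 add r2: issue@4 deps=(0,None) exec_start@4 write@5
I4 add r1: issue@5 deps=(0,3) exec_start@5 write@8
I5 mul r3: issue@6 deps=(0,0) exec_start@6 write@9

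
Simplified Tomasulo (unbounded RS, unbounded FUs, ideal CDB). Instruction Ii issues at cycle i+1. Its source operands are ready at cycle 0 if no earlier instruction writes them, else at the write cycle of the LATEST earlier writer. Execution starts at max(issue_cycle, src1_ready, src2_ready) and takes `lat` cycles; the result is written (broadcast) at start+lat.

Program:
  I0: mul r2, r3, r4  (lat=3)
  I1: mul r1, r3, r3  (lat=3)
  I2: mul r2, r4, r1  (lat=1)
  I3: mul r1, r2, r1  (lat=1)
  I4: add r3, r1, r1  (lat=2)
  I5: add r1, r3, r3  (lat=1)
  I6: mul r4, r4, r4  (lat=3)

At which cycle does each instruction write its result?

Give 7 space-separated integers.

I0 mul r2: issue@1 deps=(None,None) exec_start@1 write@4
I1 mul r1: issue@2 deps=(None,None) exec_start@2 write@5
I2 mul r2: issue@3 deps=(None,1) exec_start@5 write@6
I3 mul r1: issue@4 deps=(2,1) exec_start@6 write@7
I4 add r3: issue@5 deps=(3,3) exec_start@7 write@9
I5 add r1: issue@6 deps=(4,4) exec_start@9 write@10
I6 mul r4: issue@7 deps=(None,None) exec_start@7 write@10

Answer: 4 5 6 7 9 10 10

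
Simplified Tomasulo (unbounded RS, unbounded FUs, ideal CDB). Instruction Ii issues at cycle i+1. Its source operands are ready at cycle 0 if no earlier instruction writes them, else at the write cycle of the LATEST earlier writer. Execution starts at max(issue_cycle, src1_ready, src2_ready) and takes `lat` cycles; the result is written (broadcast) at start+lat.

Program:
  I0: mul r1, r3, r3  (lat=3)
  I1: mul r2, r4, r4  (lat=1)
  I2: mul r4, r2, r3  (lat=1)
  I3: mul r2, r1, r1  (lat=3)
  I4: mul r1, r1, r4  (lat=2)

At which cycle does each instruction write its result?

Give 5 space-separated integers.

I0 mul r1: issue@1 deps=(None,None) exec_start@1 write@4
I1 mul r2: issue@2 deps=(None,None) exec_start@2 write@3
I2 mul r4: issue@3 deps=(1,None) exec_start@3 write@4
I3 mul r2: issue@4 deps=(0,0) exec_start@4 write@7
I4 mul r1: issue@5 deps=(0,2) exec_start@5 write@7

Answer: 4 3 4 7 7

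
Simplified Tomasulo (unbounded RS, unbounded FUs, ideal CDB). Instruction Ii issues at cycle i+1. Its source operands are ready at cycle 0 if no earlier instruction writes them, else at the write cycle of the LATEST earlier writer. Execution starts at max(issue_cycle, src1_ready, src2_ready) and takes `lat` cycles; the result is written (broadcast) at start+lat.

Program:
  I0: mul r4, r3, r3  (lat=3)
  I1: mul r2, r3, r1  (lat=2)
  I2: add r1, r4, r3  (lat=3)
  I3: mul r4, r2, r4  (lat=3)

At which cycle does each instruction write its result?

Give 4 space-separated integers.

Answer: 4 4 7 7

Derivation:
I0 mul r4: issue@1 deps=(None,None) exec_start@1 write@4
I1 mul r2: issue@2 deps=(None,None) exec_start@2 write@4
I2 add r1: issue@3 deps=(0,None) exec_start@4 write@7
I3 mul r4: issue@4 deps=(1,0) exec_start@4 write@7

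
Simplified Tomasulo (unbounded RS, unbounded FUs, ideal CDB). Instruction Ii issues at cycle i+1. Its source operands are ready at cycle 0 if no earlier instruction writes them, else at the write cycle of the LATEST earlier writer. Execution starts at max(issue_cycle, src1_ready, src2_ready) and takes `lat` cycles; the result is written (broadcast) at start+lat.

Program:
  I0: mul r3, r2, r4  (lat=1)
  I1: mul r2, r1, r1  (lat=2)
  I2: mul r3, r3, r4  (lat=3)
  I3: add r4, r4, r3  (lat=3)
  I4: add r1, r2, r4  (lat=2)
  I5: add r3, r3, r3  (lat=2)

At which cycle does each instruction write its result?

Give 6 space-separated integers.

Answer: 2 4 6 9 11 8

Derivation:
I0 mul r3: issue@1 deps=(None,None) exec_start@1 write@2
I1 mul r2: issue@2 deps=(None,None) exec_start@2 write@4
I2 mul r3: issue@3 deps=(0,None) exec_start@3 write@6
I3 add r4: issue@4 deps=(None,2) exec_start@6 write@9
I4 add r1: issue@5 deps=(1,3) exec_start@9 write@11
I5 add r3: issue@6 deps=(2,2) exec_start@6 write@8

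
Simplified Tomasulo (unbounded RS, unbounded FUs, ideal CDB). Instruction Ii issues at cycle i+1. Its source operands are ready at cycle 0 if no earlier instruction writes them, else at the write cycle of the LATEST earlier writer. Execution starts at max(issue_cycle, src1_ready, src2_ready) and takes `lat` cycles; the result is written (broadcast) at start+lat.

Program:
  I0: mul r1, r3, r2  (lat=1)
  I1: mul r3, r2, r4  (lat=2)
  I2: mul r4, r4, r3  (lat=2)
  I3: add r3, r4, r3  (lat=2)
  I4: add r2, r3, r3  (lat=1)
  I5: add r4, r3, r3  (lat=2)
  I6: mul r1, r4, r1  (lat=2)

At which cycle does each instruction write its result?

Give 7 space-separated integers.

I0 mul r1: issue@1 deps=(None,None) exec_start@1 write@2
I1 mul r3: issue@2 deps=(None,None) exec_start@2 write@4
I2 mul r4: issue@3 deps=(None,1) exec_start@4 write@6
I3 add r3: issue@4 deps=(2,1) exec_start@6 write@8
I4 add r2: issue@5 deps=(3,3) exec_start@8 write@9
I5 add r4: issue@6 deps=(3,3) exec_start@8 write@10
I6 mul r1: issue@7 deps=(5,0) exec_start@10 write@12

Answer: 2 4 6 8 9 10 12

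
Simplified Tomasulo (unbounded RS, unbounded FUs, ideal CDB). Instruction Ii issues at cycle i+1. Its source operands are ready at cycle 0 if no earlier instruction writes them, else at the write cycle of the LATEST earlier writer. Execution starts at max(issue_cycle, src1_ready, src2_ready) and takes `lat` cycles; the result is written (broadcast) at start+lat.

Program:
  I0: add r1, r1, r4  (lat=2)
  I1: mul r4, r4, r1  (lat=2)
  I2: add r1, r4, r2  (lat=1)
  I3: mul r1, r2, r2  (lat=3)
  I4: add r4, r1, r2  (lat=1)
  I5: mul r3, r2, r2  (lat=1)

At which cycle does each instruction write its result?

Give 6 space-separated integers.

I0 add r1: issue@1 deps=(None,None) exec_start@1 write@3
I1 mul r4: issue@2 deps=(None,0) exec_start@3 write@5
I2 add r1: issue@3 deps=(1,None) exec_start@5 write@6
I3 mul r1: issue@4 deps=(None,None) exec_start@4 write@7
I4 add r4: issue@5 deps=(3,None) exec_start@7 write@8
I5 mul r3: issue@6 deps=(None,None) exec_start@6 write@7

Answer: 3 5 6 7 8 7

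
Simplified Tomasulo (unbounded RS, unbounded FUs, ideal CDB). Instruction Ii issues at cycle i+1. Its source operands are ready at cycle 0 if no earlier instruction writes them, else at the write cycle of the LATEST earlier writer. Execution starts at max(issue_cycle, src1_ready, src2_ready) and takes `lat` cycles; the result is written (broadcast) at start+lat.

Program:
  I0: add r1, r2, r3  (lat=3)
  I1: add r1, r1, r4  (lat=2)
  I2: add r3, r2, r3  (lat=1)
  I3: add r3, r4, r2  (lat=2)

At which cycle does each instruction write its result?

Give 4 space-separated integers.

I0 add r1: issue@1 deps=(None,None) exec_start@1 write@4
I1 add r1: issue@2 deps=(0,None) exec_start@4 write@6
I2 add r3: issue@3 deps=(None,None) exec_start@3 write@4
I3 add r3: issue@4 deps=(None,None) exec_start@4 write@6

Answer: 4 6 4 6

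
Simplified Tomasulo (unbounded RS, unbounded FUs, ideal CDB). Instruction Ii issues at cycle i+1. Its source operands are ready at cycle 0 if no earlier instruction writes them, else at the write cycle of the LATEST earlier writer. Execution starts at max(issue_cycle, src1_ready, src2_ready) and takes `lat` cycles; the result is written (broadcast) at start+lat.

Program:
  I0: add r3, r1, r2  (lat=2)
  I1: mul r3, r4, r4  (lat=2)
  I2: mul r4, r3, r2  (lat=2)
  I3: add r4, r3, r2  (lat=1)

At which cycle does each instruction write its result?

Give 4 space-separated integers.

I0 add r3: issue@1 deps=(None,None) exec_start@1 write@3
I1 mul r3: issue@2 deps=(None,None) exec_start@2 write@4
I2 mul r4: issue@3 deps=(1,None) exec_start@4 write@6
I3 add r4: issue@4 deps=(1,None) exec_start@4 write@5

Answer: 3 4 6 5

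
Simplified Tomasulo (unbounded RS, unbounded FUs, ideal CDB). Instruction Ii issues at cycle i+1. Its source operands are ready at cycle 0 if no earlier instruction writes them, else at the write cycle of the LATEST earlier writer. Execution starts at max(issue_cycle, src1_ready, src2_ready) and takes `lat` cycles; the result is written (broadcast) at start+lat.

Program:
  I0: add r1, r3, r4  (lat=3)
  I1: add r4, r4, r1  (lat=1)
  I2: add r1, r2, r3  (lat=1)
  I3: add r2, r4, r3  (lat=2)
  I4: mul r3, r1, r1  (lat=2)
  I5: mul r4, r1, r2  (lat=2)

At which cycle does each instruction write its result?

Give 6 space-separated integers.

Answer: 4 5 4 7 7 9

Derivation:
I0 add r1: issue@1 deps=(None,None) exec_start@1 write@4
I1 add r4: issue@2 deps=(None,0) exec_start@4 write@5
I2 add r1: issue@3 deps=(None,None) exec_start@3 write@4
I3 add r2: issue@4 deps=(1,None) exec_start@5 write@7
I4 mul r3: issue@5 deps=(2,2) exec_start@5 write@7
I5 mul r4: issue@6 deps=(2,3) exec_start@7 write@9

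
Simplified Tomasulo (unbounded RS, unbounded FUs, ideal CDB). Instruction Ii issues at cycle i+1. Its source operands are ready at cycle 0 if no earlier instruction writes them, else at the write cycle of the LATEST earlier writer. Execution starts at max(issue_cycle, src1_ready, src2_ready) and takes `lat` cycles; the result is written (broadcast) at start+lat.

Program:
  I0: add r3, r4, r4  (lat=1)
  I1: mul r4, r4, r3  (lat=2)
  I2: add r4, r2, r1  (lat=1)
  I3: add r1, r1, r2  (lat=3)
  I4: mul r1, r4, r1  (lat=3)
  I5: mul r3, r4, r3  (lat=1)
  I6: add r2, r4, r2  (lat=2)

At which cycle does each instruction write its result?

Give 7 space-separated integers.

Answer: 2 4 4 7 10 7 9

Derivation:
I0 add r3: issue@1 deps=(None,None) exec_start@1 write@2
I1 mul r4: issue@2 deps=(None,0) exec_start@2 write@4
I2 add r4: issue@3 deps=(None,None) exec_start@3 write@4
I3 add r1: issue@4 deps=(None,None) exec_start@4 write@7
I4 mul r1: issue@5 deps=(2,3) exec_start@7 write@10
I5 mul r3: issue@6 deps=(2,0) exec_start@6 write@7
I6 add r2: issue@7 deps=(2,None) exec_start@7 write@9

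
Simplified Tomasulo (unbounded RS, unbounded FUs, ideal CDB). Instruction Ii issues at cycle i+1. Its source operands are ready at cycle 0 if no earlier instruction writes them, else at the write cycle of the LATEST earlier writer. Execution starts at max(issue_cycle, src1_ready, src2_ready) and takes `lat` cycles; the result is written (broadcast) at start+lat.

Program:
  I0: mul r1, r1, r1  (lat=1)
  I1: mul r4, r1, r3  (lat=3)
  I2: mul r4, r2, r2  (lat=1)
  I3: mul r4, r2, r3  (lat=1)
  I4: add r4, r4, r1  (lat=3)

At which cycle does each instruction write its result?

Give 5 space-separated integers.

Answer: 2 5 4 5 8

Derivation:
I0 mul r1: issue@1 deps=(None,None) exec_start@1 write@2
I1 mul r4: issue@2 deps=(0,None) exec_start@2 write@5
I2 mul r4: issue@3 deps=(None,None) exec_start@3 write@4
I3 mul r4: issue@4 deps=(None,None) exec_start@4 write@5
I4 add r4: issue@5 deps=(3,0) exec_start@5 write@8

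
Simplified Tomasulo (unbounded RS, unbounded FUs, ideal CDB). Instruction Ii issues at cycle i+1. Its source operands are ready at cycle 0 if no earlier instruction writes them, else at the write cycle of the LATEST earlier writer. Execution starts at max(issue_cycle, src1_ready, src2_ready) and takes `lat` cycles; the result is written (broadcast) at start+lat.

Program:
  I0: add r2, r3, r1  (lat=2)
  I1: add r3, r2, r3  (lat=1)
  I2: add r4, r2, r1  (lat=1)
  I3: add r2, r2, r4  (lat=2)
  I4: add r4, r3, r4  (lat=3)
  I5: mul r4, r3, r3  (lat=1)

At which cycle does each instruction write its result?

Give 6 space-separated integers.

I0 add r2: issue@1 deps=(None,None) exec_start@1 write@3
I1 add r3: issue@2 deps=(0,None) exec_start@3 write@4
I2 add r4: issue@3 deps=(0,None) exec_start@3 write@4
I3 add r2: issue@4 deps=(0,2) exec_start@4 write@6
I4 add r4: issue@5 deps=(1,2) exec_start@5 write@8
I5 mul r4: issue@6 deps=(1,1) exec_start@6 write@7

Answer: 3 4 4 6 8 7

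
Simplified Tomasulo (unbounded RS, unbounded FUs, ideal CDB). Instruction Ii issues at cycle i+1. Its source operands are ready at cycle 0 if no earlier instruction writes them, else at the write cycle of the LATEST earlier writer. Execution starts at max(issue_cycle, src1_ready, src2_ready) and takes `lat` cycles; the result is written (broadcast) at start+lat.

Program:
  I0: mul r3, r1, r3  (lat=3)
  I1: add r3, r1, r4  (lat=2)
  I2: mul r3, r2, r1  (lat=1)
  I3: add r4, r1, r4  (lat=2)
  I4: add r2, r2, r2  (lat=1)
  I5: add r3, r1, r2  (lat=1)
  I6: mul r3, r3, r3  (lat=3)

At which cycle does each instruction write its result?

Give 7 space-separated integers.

Answer: 4 4 4 6 6 7 10

Derivation:
I0 mul r3: issue@1 deps=(None,None) exec_start@1 write@4
I1 add r3: issue@2 deps=(None,None) exec_start@2 write@4
I2 mul r3: issue@3 deps=(None,None) exec_start@3 write@4
I3 add r4: issue@4 deps=(None,None) exec_start@4 write@6
I4 add r2: issue@5 deps=(None,None) exec_start@5 write@6
I5 add r3: issue@6 deps=(None,4) exec_start@6 write@7
I6 mul r3: issue@7 deps=(5,5) exec_start@7 write@10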